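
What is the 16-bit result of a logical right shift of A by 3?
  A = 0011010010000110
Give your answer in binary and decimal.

Logical shift right by 3: drop the bottom 3 bit(s), prepend 3 zero(s) on the left.
  0011010010000110  ->  keep [0011010010000], discard [110], prepend 000
= 0000011010010000

Answer: 0000011010010000 (1680)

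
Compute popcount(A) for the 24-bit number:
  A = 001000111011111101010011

001000111011111101010011
1-bits at positions (from bit 0 = LSB): 0, 1, 4, 6, 8, 9, 10, 11, 12, 13, 15, 16, 17, 21
Count = 14

Answer: 14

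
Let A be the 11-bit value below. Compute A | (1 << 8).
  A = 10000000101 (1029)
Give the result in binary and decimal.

Mask = 1 << 8 = 00100000000
Bit 8 of A is 0, so OR-ing with the mask flips it to 1.
  10000000101
| 00100000000
-------------
  10100000101

Answer: 10100000101 (1285)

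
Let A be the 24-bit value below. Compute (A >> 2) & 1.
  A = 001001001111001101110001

Bit 2 is the 3rd from the right.
  001001001111001101110001
                       ^
That bit is 0.

Answer: 0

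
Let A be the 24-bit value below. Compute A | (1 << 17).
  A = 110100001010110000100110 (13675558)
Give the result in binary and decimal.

Mask = 1 << 17 = 000000100000000000000000
Bit 17 of A is 0, so OR-ing with the mask flips it to 1.
  110100001010110000100110
| 000000100000000000000000
--------------------------
  110100101010110000100110

Answer: 110100101010110000100110 (13806630)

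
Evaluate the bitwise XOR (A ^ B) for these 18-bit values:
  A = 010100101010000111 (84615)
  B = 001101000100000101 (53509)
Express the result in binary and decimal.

Apply ^ to each column (1 where bits differ):
  010100101010000111
^ 001101000100000101
--------------------
  011001101110000010

Answer: 011001101110000010 (105346)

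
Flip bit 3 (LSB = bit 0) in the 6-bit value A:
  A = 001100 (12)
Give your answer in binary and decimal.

Mask = 1 << 3 = 001000
Bit 3 of A is 1; XOR with the mask flips it to 0.
  001100
^ 001000
--------
  000100

Answer: 000100 (4)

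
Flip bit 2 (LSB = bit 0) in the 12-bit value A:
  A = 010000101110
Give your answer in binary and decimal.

Mask = 1 << 2 = 000000000100
Bit 2 of A is 1; XOR with the mask flips it to 0.
  010000101110
^ 000000000100
--------------
  010000101010

Answer: 010000101010 (1066)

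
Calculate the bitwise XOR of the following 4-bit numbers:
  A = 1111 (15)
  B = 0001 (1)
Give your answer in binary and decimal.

Apply ^ to each column (1 where bits differ):
  1111
^ 0001
------
  1110

Answer: 1110 (14)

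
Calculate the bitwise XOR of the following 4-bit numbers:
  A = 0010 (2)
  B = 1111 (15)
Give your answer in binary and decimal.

Apply ^ to each column (1 where bits differ):
  0010
^ 1111
------
  1101

Answer: 1101 (13)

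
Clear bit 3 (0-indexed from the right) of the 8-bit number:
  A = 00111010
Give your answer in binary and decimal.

Mask = ~(1 << 3) = 11110111
Bit 3 of A is 1, so AND-ing with the mask clears it to 0.
  00111010
& 11110111
----------
  00110010

Answer: 00110010 (50)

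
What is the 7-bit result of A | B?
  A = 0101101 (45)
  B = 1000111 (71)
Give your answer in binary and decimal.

Apply | to each column (1 where either bit is 1):
  0101101
| 1000111
---------
  1101111

Answer: 1101111 (111)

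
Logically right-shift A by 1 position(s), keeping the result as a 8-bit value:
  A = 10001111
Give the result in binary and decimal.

Logical shift right by 1: drop the bottom 1 bit(s), prepend 1 zero(s) on the left.
  10001111  ->  keep [1000111], discard [1], prepend 0
= 01000111

Answer: 01000111 (71)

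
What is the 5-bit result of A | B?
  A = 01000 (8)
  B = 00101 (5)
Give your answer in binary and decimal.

Apply | to each column (1 where either bit is 1):
  01000
| 00101
-------
  01101

Answer: 01101 (13)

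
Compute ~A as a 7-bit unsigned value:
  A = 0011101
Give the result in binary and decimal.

Flip each bit (0->1, 1->0):
  0011101
  1100010

Answer: 1100010 (98)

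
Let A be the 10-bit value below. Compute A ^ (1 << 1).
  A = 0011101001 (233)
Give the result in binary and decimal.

Mask = 1 << 1 = 0000000010
Bit 1 of A is 0; XOR with the mask flips it to 1.
  0011101001
^ 0000000010
------------
  0011101011

Answer: 0011101011 (235)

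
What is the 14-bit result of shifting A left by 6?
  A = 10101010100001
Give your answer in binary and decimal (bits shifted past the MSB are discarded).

Shift left by 6: drop the top 6 bit(s), append 6 zero(s) on the right.
  10101010100001  ->  discard [101010], keep [10100001], append 000000
= 10100001000000

Answer: 10100001000000 (10304)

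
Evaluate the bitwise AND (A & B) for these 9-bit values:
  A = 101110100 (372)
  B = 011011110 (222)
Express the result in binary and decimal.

Apply & to each column (1 only where both bits are 1):
  101110100
& 011011110
-----------
  001010100

Answer: 001010100 (84)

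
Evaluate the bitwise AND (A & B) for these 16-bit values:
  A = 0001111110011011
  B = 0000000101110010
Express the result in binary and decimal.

Apply & to each column (1 only where both bits are 1):
  0001111110011011
& 0000000101110010
------------------
  0000000100010010

Answer: 0000000100010010 (274)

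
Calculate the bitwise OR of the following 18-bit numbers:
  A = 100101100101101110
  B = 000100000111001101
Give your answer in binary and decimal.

Apply | to each column (1 where either bit is 1):
  100101100101101110
| 000100000111001101
--------------------
  100101100111101111

Answer: 100101100111101111 (154095)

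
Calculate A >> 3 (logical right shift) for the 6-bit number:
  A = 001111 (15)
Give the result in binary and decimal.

Logical shift right by 3: drop the bottom 3 bit(s), prepend 3 zero(s) on the left.
  001111  ->  keep [001], discard [111], prepend 000
= 000001

Answer: 000001 (1)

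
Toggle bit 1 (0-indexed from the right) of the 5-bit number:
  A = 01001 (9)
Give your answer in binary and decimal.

Mask = 1 << 1 = 00010
Bit 1 of A is 0; XOR with the mask flips it to 1.
  01001
^ 00010
-------
  01011

Answer: 01011 (11)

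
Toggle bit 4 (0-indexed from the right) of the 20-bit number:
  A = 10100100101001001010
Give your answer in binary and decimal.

Mask = 1 << 4 = 00000000000000010000
Bit 4 of A is 0; XOR with the mask flips it to 1.
  10100100101001001010
^ 00000000000000010000
----------------------
  10100100101001011010

Answer: 10100100101001011010 (674394)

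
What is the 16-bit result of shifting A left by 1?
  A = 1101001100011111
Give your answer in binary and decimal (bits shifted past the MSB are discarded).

Shift left by 1: drop the top 1 bit(s), append 1 zero(s) on the right.
  1101001100011111  ->  discard [1], keep [101001100011111], append 0
= 1010011000111110

Answer: 1010011000111110 (42558)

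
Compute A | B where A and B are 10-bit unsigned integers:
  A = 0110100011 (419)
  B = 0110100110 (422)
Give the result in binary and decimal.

Apply | to each column (1 where either bit is 1):
  0110100011
| 0110100110
------------
  0110100111

Answer: 0110100111 (423)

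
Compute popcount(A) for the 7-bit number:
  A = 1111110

1111110
1-bits at positions (from bit 0 = LSB): 1, 2, 3, 4, 5, 6
Count = 6

Answer: 6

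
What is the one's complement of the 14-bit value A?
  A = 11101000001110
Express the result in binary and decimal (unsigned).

Flip each bit (0->1, 1->0):
  11101000001110
  00010111110001

Answer: 00010111110001 (1521)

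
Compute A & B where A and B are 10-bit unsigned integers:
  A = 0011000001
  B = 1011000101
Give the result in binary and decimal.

Apply & to each column (1 only where both bits are 1):
  0011000001
& 1011000101
------------
  0011000001

Answer: 0011000001 (193)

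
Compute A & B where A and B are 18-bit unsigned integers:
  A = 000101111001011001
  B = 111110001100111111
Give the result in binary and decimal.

Apply & to each column (1 only where both bits are 1):
  000101111001011001
& 111110001100111111
--------------------
  000100001000011001

Answer: 000100001000011001 (16921)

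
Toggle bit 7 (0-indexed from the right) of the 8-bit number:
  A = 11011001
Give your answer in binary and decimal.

Mask = 1 << 7 = 10000000
Bit 7 of A is 1; XOR with the mask flips it to 0.
  11011001
^ 10000000
----------
  01011001

Answer: 01011001 (89)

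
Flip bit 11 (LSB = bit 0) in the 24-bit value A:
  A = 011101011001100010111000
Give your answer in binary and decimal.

Mask = 1 << 11 = 000000000000100000000000
Bit 11 of A is 1; XOR with the mask flips it to 0.
  011101011001100010111000
^ 000000000000100000000000
--------------------------
  011101011001000010111000

Answer: 011101011001000010111000 (7704760)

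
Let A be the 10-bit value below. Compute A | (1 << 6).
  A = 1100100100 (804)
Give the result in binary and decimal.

Mask = 1 << 6 = 0001000000
Bit 6 of A is 0, so OR-ing with the mask flips it to 1.
  1100100100
| 0001000000
------------
  1101100100

Answer: 1101100100 (868)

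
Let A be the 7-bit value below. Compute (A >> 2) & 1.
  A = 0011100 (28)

Bit 2 is the 3rd from the right.
  0011100
      ^
That bit is 1.

Answer: 1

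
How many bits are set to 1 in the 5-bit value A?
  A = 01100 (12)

01100
1-bits at positions (from bit 0 = LSB): 2, 3
Count = 2

Answer: 2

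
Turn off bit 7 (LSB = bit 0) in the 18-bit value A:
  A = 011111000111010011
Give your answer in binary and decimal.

Mask = ~(1 << 7) = 111111111101111111
Bit 7 of A is 1, so AND-ing with the mask clears it to 0.
  011111000111010011
& 111111111101111111
--------------------
  011111000101010011

Answer: 011111000101010011 (127315)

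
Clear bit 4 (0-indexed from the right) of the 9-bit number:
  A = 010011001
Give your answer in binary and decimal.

Mask = ~(1 << 4) = 111101111
Bit 4 of A is 1, so AND-ing with the mask clears it to 0.
  010011001
& 111101111
-----------
  010001001

Answer: 010001001 (137)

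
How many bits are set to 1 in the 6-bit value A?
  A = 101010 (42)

101010
1-bits at positions (from bit 0 = LSB): 1, 3, 5
Count = 3

Answer: 3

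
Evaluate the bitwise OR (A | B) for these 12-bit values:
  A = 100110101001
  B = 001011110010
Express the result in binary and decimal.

Apply | to each column (1 where either bit is 1):
  100110101001
| 001011110010
--------------
  101111111011

Answer: 101111111011 (3067)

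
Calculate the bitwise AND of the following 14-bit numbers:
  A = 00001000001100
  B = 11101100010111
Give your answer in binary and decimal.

Apply & to each column (1 only where both bits are 1):
  00001000001100
& 11101100010111
----------------
  00001000000100

Answer: 00001000000100 (516)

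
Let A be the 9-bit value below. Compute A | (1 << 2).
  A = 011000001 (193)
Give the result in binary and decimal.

Mask = 1 << 2 = 000000100
Bit 2 of A is 0, so OR-ing with the mask flips it to 1.
  011000001
| 000000100
-----------
  011000101

Answer: 011000101 (197)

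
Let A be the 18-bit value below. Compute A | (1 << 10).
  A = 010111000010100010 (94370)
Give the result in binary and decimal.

Mask = 1 << 10 = 000000010000000000
Bit 10 of A is 0, so OR-ing with the mask flips it to 1.
  010111000010100010
| 000000010000000000
--------------------
  010111010010100010

Answer: 010111010010100010 (95394)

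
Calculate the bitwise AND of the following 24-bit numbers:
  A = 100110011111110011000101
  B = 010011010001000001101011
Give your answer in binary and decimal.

Apply & to each column (1 only where both bits are 1):
  100110011111110011000101
& 010011010001000001101011
--------------------------
  000010010001000001000001

Answer: 000010010001000001000001 (593985)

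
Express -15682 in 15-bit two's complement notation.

1. Binary of +15682:  011110101000010
2. Invert bits:     100001010111101
3. Add 1:           100001010111110

Answer: 100001010111110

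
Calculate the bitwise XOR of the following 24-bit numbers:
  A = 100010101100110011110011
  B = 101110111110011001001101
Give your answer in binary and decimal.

Apply ^ to each column (1 where bits differ):
  100010101100110011110011
^ 101110111110011001001101
--------------------------
  001100010010101010111110

Answer: 001100010010101010111110 (3222206)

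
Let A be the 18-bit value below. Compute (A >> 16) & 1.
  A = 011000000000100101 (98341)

Bit 16 is the 17th from the right.
  011000000000100101
   ^
That bit is 1.

Answer: 1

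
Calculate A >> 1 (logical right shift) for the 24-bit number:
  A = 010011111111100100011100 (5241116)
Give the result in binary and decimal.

Logical shift right by 1: drop the bottom 1 bit(s), prepend 1 zero(s) on the left.
  010011111111100100011100  ->  keep [01001111111110010001110], discard [0], prepend 0
= 001001111111110010001110

Answer: 001001111111110010001110 (2620558)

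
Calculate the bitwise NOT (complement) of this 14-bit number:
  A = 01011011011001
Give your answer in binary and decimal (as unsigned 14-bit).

Flip each bit (0->1, 1->0):
  01011011011001
  10100100100110

Answer: 10100100100110 (10534)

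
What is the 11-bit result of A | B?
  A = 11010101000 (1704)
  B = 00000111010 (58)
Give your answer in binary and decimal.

Apply | to each column (1 where either bit is 1):
  11010101000
| 00000111010
-------------
  11010111010

Answer: 11010111010 (1722)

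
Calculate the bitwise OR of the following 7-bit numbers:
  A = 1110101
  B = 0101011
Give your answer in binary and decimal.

Apply | to each column (1 where either bit is 1):
  1110101
| 0101011
---------
  1111111

Answer: 1111111 (127)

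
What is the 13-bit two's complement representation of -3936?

1. Binary of +3936:  0111101100000
2. Invert bits:     1000010011111
3. Add 1:           1000010100000

Answer: 1000010100000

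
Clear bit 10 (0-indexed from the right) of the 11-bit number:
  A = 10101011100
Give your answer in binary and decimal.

Mask = ~(1 << 10) = 01111111111
Bit 10 of A is 1, so AND-ing with the mask clears it to 0.
  10101011100
& 01111111111
-------------
  00101011100

Answer: 00101011100 (348)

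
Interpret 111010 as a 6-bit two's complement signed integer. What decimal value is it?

MSB is 1, so the value is negative. Find the magnitude:
1. Invert bits:  000101
2. Add 1:        000110  = 6
3. Apply sign:   -6

Answer: -6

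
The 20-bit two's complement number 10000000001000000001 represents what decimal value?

MSB is 1, so the value is negative. Find the magnitude:
1. Invert bits:  01111111110111111110
2. Add 1:        01111111110111111111  = 523775
3. Apply sign:   -523775

Answer: -523775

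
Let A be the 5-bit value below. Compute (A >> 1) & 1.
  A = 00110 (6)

Bit 1 is the 2nd from the right.
  00110
     ^
That bit is 1.

Answer: 1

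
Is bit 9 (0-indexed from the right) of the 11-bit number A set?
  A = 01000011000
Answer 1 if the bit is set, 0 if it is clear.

Bit 9 is the 10th from the right.
  01000011000
   ^
That bit is 1.

Answer: 1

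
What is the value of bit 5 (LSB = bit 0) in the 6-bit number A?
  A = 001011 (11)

Bit 5 is the 6th from the right.
  001011
  ^
That bit is 0.

Answer: 0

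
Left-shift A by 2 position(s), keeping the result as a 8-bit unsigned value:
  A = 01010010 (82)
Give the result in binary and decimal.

Shift left by 2: drop the top 2 bit(s), append 2 zero(s) on the right.
  01010010  ->  discard [01], keep [010010], append 00
= 01001000

Answer: 01001000 (72)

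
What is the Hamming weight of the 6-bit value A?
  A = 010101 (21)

010101
1-bits at positions (from bit 0 = LSB): 0, 2, 4
Count = 3

Answer: 3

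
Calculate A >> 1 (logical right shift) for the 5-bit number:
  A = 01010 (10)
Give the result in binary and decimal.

Logical shift right by 1: drop the bottom 1 bit(s), prepend 1 zero(s) on the left.
  01010  ->  keep [0101], discard [0], prepend 0
= 00101

Answer: 00101 (5)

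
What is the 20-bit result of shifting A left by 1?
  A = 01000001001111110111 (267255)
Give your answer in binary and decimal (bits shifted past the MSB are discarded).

Shift left by 1: drop the top 1 bit(s), append 1 zero(s) on the right.
  01000001001111110111  ->  discard [0], keep [1000001001111110111], append 0
= 10000010011111101110

Answer: 10000010011111101110 (534510)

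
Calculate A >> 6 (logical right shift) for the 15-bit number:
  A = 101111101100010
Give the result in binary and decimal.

Logical shift right by 6: drop the bottom 6 bit(s), prepend 6 zero(s) on the left.
  101111101100010  ->  keep [101111101], discard [100010], prepend 000000
= 000000101111101

Answer: 000000101111101 (381)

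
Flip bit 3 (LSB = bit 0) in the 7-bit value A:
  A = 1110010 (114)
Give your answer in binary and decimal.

Mask = 1 << 3 = 0001000
Bit 3 of A is 0; XOR with the mask flips it to 1.
  1110010
^ 0001000
---------
  1111010

Answer: 1111010 (122)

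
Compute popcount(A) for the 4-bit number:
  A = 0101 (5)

0101
1-bits at positions (from bit 0 = LSB): 0, 2
Count = 2

Answer: 2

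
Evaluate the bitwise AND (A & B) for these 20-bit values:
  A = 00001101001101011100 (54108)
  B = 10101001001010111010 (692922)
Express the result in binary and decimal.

Apply & to each column (1 only where both bits are 1):
  00001101001101011100
& 10101001001010111010
----------------------
  00001001001000011000

Answer: 00001001001000011000 (37400)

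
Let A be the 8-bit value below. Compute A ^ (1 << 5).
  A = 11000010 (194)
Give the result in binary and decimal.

Mask = 1 << 5 = 00100000
Bit 5 of A is 0; XOR with the mask flips it to 1.
  11000010
^ 00100000
----------
  11100010

Answer: 11100010 (226)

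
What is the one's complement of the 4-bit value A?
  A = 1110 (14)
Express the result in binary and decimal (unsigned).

Flip each bit (0->1, 1->0):
  1110
  0001

Answer: 0001 (1)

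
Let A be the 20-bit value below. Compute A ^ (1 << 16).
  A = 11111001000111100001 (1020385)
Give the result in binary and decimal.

Mask = 1 << 16 = 00010000000000000000
Bit 16 of A is 1; XOR with the mask flips it to 0.
  11111001000111100001
^ 00010000000000000000
----------------------
  11101001000111100001

Answer: 11101001000111100001 (954849)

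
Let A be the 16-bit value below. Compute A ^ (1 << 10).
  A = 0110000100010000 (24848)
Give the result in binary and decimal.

Mask = 1 << 10 = 0000010000000000
Bit 10 of A is 0; XOR with the mask flips it to 1.
  0110000100010000
^ 0000010000000000
------------------
  0110010100010000

Answer: 0110010100010000 (25872)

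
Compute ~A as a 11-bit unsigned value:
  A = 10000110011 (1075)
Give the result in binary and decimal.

Flip each bit (0->1, 1->0):
  10000110011
  01111001100

Answer: 01111001100 (972)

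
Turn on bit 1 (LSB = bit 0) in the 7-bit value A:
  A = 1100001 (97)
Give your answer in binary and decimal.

Mask = 1 << 1 = 0000010
Bit 1 of A is 0, so OR-ing with the mask flips it to 1.
  1100001
| 0000010
---------
  1100011

Answer: 1100011 (99)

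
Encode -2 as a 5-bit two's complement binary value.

1. Binary of +2:  00010
2. Invert bits:     11101
3. Add 1:           11110

Answer: 11110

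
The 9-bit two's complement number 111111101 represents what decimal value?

MSB is 1, so the value is negative. Find the magnitude:
1. Invert bits:  000000010
2. Add 1:        000000011  = 3
3. Apply sign:   -3

Answer: -3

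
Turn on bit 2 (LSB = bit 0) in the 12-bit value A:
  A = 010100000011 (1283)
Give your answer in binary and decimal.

Mask = 1 << 2 = 000000000100
Bit 2 of A is 0, so OR-ing with the mask flips it to 1.
  010100000011
| 000000000100
--------------
  010100000111

Answer: 010100000111 (1287)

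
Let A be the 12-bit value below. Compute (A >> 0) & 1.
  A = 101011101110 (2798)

Bit 0 is the 1st from the right.
  101011101110
             ^
That bit is 0.

Answer: 0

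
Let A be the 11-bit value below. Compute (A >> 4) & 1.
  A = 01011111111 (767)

Bit 4 is the 5th from the right.
  01011111111
        ^
That bit is 1.

Answer: 1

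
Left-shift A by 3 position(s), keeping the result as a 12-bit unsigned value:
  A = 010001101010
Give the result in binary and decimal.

Shift left by 3: drop the top 3 bit(s), append 3 zero(s) on the right.
  010001101010  ->  discard [010], keep [001101010], append 000
= 001101010000

Answer: 001101010000 (848)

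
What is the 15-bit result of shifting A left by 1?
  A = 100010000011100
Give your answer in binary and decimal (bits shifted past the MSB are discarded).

Shift left by 1: drop the top 1 bit(s), append 1 zero(s) on the right.
  100010000011100  ->  discard [1], keep [00010000011100], append 0
= 000100000111000

Answer: 000100000111000 (2104)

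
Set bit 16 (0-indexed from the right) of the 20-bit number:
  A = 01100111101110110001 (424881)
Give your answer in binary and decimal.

Mask = 1 << 16 = 00010000000000000000
Bit 16 of A is 0, so OR-ing with the mask flips it to 1.
  01100111101110110001
| 00010000000000000000
----------------------
  01110111101110110001

Answer: 01110111101110110001 (490417)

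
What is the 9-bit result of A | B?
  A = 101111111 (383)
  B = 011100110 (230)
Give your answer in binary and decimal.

Apply | to each column (1 where either bit is 1):
  101111111
| 011100110
-----------
  111111111

Answer: 111111111 (511)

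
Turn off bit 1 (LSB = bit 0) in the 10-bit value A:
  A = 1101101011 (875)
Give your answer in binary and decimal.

Mask = ~(1 << 1) = 1111111101
Bit 1 of A is 1, so AND-ing with the mask clears it to 0.
  1101101011
& 1111111101
------------
  1101101001

Answer: 1101101001 (873)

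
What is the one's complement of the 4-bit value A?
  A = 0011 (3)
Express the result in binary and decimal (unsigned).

Flip each bit (0->1, 1->0):
  0011
  1100

Answer: 1100 (12)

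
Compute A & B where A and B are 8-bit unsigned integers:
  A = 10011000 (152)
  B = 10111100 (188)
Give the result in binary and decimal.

Apply & to each column (1 only where both bits are 1):
  10011000
& 10111100
----------
  10011000

Answer: 10011000 (152)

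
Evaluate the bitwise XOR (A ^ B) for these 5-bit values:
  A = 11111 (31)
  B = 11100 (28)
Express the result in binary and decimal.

Apply ^ to each column (1 where bits differ):
  11111
^ 11100
-------
  00011

Answer: 00011 (3)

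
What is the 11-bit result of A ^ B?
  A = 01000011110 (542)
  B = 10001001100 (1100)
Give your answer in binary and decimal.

Apply ^ to each column (1 where bits differ):
  01000011110
^ 10001001100
-------------
  11001010010

Answer: 11001010010 (1618)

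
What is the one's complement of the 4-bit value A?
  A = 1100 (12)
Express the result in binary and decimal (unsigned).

Flip each bit (0->1, 1->0):
  1100
  0011

Answer: 0011 (3)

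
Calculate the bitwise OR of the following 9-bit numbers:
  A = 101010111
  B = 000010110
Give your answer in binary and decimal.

Apply | to each column (1 where either bit is 1):
  101010111
| 000010110
-----------
  101010111

Answer: 101010111 (343)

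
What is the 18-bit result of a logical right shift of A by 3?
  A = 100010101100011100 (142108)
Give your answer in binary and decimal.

Logical shift right by 3: drop the bottom 3 bit(s), prepend 3 zero(s) on the left.
  100010101100011100  ->  keep [100010101100011], discard [100], prepend 000
= 000100010101100011

Answer: 000100010101100011 (17763)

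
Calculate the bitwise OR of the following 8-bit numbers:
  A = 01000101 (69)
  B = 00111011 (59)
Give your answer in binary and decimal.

Apply | to each column (1 where either bit is 1):
  01000101
| 00111011
----------
  01111111

Answer: 01111111 (127)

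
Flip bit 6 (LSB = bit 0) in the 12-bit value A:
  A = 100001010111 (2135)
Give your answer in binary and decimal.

Mask = 1 << 6 = 000001000000
Bit 6 of A is 1; XOR with the mask flips it to 0.
  100001010111
^ 000001000000
--------------
  100000010111

Answer: 100000010111 (2071)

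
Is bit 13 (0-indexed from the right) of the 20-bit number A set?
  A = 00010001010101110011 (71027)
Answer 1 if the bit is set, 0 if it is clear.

Bit 13 is the 14th from the right.
  00010001010101110011
        ^
That bit is 0.

Answer: 0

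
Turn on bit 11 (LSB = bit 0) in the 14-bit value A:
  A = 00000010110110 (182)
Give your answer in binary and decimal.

Mask = 1 << 11 = 00100000000000
Bit 11 of A is 0, so OR-ing with the mask flips it to 1.
  00000010110110
| 00100000000000
----------------
  00100010110110

Answer: 00100010110110 (2230)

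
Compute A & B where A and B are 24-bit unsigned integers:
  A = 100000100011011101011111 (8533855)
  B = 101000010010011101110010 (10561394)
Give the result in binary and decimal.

Apply & to each column (1 only where both bits are 1):
  100000100011011101011111
& 101000010010011101110010
--------------------------
  100000000010011101010010

Answer: 100000000010011101010010 (8398674)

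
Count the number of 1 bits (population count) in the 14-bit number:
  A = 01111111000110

01111111000110
1-bits at positions (from bit 0 = LSB): 1, 2, 6, 7, 8, 9, 10, 11, 12
Count = 9

Answer: 9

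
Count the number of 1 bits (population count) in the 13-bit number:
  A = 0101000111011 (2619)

0101000111011
1-bits at positions (from bit 0 = LSB): 0, 1, 3, 4, 5, 9, 11
Count = 7

Answer: 7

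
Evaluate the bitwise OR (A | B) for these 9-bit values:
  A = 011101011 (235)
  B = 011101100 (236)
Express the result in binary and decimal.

Apply | to each column (1 where either bit is 1):
  011101011
| 011101100
-----------
  011101111

Answer: 011101111 (239)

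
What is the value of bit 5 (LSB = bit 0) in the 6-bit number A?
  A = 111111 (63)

Bit 5 is the 6th from the right.
  111111
  ^
That bit is 1.

Answer: 1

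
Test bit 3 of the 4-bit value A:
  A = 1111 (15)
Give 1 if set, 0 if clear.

Bit 3 is the 4th from the right.
  1111
  ^
That bit is 1.

Answer: 1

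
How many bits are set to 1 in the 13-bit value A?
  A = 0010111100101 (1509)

0010111100101
1-bits at positions (from bit 0 = LSB): 0, 2, 5, 6, 7, 8, 10
Count = 7

Answer: 7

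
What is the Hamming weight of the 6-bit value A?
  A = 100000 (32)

100000
1-bits at positions (from bit 0 = LSB): 5
Count = 1

Answer: 1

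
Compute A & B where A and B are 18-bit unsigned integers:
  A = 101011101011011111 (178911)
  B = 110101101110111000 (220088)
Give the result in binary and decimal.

Apply & to each column (1 only where both bits are 1):
  101011101011011111
& 110101101110111000
--------------------
  100001101010011000

Answer: 100001101010011000 (137880)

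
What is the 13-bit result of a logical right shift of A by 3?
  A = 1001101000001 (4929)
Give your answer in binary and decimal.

Logical shift right by 3: drop the bottom 3 bit(s), prepend 3 zero(s) on the left.
  1001101000001  ->  keep [1001101000], discard [001], prepend 000
= 0001001101000

Answer: 0001001101000 (616)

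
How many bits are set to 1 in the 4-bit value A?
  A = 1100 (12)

1100
1-bits at positions (from bit 0 = LSB): 2, 3
Count = 2

Answer: 2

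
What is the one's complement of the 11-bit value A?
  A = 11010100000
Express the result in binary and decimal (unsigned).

Flip each bit (0->1, 1->0):
  11010100000
  00101011111

Answer: 00101011111 (351)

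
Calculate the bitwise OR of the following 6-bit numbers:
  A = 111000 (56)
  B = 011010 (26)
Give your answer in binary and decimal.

Apply | to each column (1 where either bit is 1):
  111000
| 011010
--------
  111010

Answer: 111010 (58)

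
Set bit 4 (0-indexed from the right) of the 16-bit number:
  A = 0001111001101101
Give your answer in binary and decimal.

Mask = 1 << 4 = 0000000000010000
Bit 4 of A is 0, so OR-ing with the mask flips it to 1.
  0001111001101101
| 0000000000010000
------------------
  0001111001111101

Answer: 0001111001111101 (7805)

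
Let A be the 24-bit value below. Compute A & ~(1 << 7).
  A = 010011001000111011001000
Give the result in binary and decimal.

Mask = ~(1 << 7) = 111111111111111101111111
Bit 7 of A is 1, so AND-ing with the mask clears it to 0.
  010011001000111011001000
& 111111111111111101111111
--------------------------
  010011001000111001001000

Answer: 010011001000111001001000 (5017160)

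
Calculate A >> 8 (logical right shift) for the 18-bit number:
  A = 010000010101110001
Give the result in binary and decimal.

Logical shift right by 8: drop the bottom 8 bit(s), prepend 8 zero(s) on the left.
  010000010101110001  ->  keep [0100000101], discard [01110001], prepend 00000000
= 000000000100000101

Answer: 000000000100000101 (261)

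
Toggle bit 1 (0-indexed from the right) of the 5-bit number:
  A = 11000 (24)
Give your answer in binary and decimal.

Mask = 1 << 1 = 00010
Bit 1 of A is 0; XOR with the mask flips it to 1.
  11000
^ 00010
-------
  11010

Answer: 11010 (26)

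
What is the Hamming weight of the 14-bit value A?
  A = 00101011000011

00101011000011
1-bits at positions (from bit 0 = LSB): 0, 1, 6, 7, 9, 11
Count = 6

Answer: 6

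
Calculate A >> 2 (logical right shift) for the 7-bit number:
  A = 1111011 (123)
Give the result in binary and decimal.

Logical shift right by 2: drop the bottom 2 bit(s), prepend 2 zero(s) on the left.
  1111011  ->  keep [11110], discard [11], prepend 00
= 0011110

Answer: 0011110 (30)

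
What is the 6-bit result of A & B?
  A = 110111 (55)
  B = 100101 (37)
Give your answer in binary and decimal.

Apply & to each column (1 only where both bits are 1):
  110111
& 100101
--------
  100101

Answer: 100101 (37)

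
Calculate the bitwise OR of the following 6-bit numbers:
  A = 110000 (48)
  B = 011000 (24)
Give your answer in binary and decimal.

Apply | to each column (1 where either bit is 1):
  110000
| 011000
--------
  111000

Answer: 111000 (56)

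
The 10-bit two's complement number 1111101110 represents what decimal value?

MSB is 1, so the value is negative. Find the magnitude:
1. Invert bits:  0000010001
2. Add 1:        0000010010  = 18
3. Apply sign:   -18

Answer: -18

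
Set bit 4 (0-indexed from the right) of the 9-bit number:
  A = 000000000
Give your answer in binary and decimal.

Mask = 1 << 4 = 000010000
Bit 4 of A is 0, so OR-ing with the mask flips it to 1.
  000000000
| 000010000
-----------
  000010000

Answer: 000010000 (16)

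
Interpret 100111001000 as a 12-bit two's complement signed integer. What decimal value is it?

MSB is 1, so the value is negative. Find the magnitude:
1. Invert bits:  011000110111
2. Add 1:        011000111000  = 1592
3. Apply sign:   -1592

Answer: -1592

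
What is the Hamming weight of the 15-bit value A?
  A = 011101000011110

011101000011110
1-bits at positions (from bit 0 = LSB): 1, 2, 3, 4, 9, 11, 12, 13
Count = 8

Answer: 8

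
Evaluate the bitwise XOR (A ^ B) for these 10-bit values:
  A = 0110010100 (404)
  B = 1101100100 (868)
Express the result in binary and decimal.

Apply ^ to each column (1 where bits differ):
  0110010100
^ 1101100100
------------
  1011110000

Answer: 1011110000 (752)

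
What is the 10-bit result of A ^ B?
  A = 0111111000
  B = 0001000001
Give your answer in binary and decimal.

Apply ^ to each column (1 where bits differ):
  0111111000
^ 0001000001
------------
  0110111001

Answer: 0110111001 (441)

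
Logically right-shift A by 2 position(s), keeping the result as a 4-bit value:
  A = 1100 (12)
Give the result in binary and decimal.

Logical shift right by 2: drop the bottom 2 bit(s), prepend 2 zero(s) on the left.
  1100  ->  keep [11], discard [00], prepend 00
= 0011

Answer: 0011 (3)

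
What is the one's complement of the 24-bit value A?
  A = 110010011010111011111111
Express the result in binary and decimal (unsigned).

Flip each bit (0->1, 1->0):
  110010011010111011111111
  001101100101000100000000

Answer: 001101100101000100000000 (3559680)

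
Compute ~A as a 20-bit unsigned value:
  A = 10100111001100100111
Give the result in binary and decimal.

Flip each bit (0->1, 1->0):
  10100111001100100111
  01011000110011011000

Answer: 01011000110011011000 (363736)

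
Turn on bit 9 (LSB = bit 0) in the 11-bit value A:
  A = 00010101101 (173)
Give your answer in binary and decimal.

Mask = 1 << 9 = 01000000000
Bit 9 of A is 0, so OR-ing with the mask flips it to 1.
  00010101101
| 01000000000
-------------
  01010101101

Answer: 01010101101 (685)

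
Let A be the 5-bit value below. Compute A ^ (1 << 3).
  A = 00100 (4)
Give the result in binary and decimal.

Mask = 1 << 3 = 01000
Bit 3 of A is 0; XOR with the mask flips it to 1.
  00100
^ 01000
-------
  01100

Answer: 01100 (12)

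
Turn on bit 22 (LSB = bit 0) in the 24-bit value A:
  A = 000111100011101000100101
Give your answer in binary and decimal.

Mask = 1 << 22 = 010000000000000000000000
Bit 22 of A is 0, so OR-ing with the mask flips it to 1.
  000111100011101000100101
| 010000000000000000000000
--------------------------
  010111100011101000100101

Answer: 010111100011101000100101 (6175269)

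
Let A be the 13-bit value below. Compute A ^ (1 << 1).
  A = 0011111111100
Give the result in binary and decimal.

Mask = 1 << 1 = 0000000000010
Bit 1 of A is 0; XOR with the mask flips it to 1.
  0011111111100
^ 0000000000010
---------------
  0011111111110

Answer: 0011111111110 (2046)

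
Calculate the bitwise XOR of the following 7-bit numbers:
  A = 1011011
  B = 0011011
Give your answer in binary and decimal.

Apply ^ to each column (1 where bits differ):
  1011011
^ 0011011
---------
  1000000

Answer: 1000000 (64)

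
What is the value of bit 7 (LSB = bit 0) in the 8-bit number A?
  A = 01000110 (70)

Bit 7 is the 8th from the right.
  01000110
  ^
That bit is 0.

Answer: 0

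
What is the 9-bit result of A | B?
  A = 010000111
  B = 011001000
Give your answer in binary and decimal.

Apply | to each column (1 where either bit is 1):
  010000111
| 011001000
-----------
  011001111

Answer: 011001111 (207)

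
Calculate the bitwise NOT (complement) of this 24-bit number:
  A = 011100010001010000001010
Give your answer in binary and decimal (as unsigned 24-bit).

Flip each bit (0->1, 1->0):
  011100010001010000001010
  100011101110101111110101

Answer: 100011101110101111110101 (9366517)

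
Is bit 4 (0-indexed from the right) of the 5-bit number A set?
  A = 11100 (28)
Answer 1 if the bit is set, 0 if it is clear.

Bit 4 is the 5th from the right.
  11100
  ^
That bit is 1.

Answer: 1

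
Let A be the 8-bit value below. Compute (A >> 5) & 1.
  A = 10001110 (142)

Bit 5 is the 6th from the right.
  10001110
    ^
That bit is 0.

Answer: 0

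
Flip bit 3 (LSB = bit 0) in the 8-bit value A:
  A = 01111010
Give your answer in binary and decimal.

Mask = 1 << 3 = 00001000
Bit 3 of A is 1; XOR with the mask flips it to 0.
  01111010
^ 00001000
----------
  01110010

Answer: 01110010 (114)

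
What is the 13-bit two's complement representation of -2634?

1. Binary of +2634:  0101001001010
2. Invert bits:     1010110110101
3. Add 1:           1010110110110

Answer: 1010110110110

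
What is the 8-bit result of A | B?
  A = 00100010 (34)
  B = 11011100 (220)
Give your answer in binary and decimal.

Apply | to each column (1 where either bit is 1):
  00100010
| 11011100
----------
  11111110

Answer: 11111110 (254)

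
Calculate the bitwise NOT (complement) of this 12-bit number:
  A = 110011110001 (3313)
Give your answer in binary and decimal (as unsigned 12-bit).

Flip each bit (0->1, 1->0):
  110011110001
  001100001110

Answer: 001100001110 (782)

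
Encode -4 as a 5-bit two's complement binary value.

1. Binary of +4:  00100
2. Invert bits:     11011
3. Add 1:           11100

Answer: 11100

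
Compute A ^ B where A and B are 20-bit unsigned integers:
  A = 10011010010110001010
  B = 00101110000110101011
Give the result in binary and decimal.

Apply ^ to each column (1 where bits differ):
  10011010010110001010
^ 00101110000110101011
----------------------
  10110100010000100001

Answer: 10110100010000100001 (738337)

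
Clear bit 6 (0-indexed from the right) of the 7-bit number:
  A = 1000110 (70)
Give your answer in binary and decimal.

Mask = ~(1 << 6) = 0111111
Bit 6 of A is 1, so AND-ing with the mask clears it to 0.
  1000110
& 0111111
---------
  0000110

Answer: 0000110 (6)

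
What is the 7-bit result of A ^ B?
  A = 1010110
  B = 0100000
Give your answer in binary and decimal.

Apply ^ to each column (1 where bits differ):
  1010110
^ 0100000
---------
  1110110

Answer: 1110110 (118)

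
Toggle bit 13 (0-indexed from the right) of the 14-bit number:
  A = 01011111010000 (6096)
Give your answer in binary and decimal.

Mask = 1 << 13 = 10000000000000
Bit 13 of A is 0; XOR with the mask flips it to 1.
  01011111010000
^ 10000000000000
----------------
  11011111010000

Answer: 11011111010000 (14288)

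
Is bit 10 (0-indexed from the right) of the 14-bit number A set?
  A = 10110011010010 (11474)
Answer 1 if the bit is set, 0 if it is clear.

Bit 10 is the 11th from the right.
  10110011010010
     ^
That bit is 1.

Answer: 1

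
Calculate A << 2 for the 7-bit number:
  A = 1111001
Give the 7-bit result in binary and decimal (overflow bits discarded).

Shift left by 2: drop the top 2 bit(s), append 2 zero(s) on the right.
  1111001  ->  discard [11], keep [11001], append 00
= 1100100

Answer: 1100100 (100)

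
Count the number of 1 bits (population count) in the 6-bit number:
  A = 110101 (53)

110101
1-bits at positions (from bit 0 = LSB): 0, 2, 4, 5
Count = 4

Answer: 4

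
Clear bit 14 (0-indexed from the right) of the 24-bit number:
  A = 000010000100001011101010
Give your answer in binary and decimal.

Mask = ~(1 << 14) = 111111111011111111111111
Bit 14 of A is 1, so AND-ing with the mask clears it to 0.
  000010000100001011101010
& 111111111011111111111111
--------------------------
  000010000000001011101010

Answer: 000010000000001011101010 (525034)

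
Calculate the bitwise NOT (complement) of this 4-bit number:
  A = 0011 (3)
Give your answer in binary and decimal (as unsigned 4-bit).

Flip each bit (0->1, 1->0):
  0011
  1100

Answer: 1100 (12)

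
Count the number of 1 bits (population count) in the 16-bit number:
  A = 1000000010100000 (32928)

1000000010100000
1-bits at positions (from bit 0 = LSB): 5, 7, 15
Count = 3

Answer: 3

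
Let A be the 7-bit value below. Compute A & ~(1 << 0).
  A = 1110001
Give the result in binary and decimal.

Mask = ~(1 << 0) = 1111110
Bit 0 of A is 1, so AND-ing with the mask clears it to 0.
  1110001
& 1111110
---------
  1110000

Answer: 1110000 (112)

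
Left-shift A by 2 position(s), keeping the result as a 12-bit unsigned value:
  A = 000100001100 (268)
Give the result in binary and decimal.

Shift left by 2: drop the top 2 bit(s), append 2 zero(s) on the right.
  000100001100  ->  discard [00], keep [0100001100], append 00
= 010000110000

Answer: 010000110000 (1072)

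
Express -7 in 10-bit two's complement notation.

1. Binary of +7:  0000000111
2. Invert bits:     1111111000
3. Add 1:           1111111001

Answer: 1111111001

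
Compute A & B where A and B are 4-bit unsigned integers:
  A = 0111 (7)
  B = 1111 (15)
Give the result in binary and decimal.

Apply & to each column (1 only where both bits are 1):
  0111
& 1111
------
  0111

Answer: 0111 (7)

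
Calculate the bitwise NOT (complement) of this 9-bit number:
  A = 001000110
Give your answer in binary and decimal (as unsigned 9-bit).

Flip each bit (0->1, 1->0):
  001000110
  110111001

Answer: 110111001 (441)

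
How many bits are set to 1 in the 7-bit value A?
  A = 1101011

1101011
1-bits at positions (from bit 0 = LSB): 0, 1, 3, 5, 6
Count = 5

Answer: 5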